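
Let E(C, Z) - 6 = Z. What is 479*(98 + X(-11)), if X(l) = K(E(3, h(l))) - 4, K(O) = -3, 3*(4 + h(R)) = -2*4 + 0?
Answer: 43589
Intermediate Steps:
h(R) = -20/3 (h(R) = -4 + (-2*4 + 0)/3 = -4 + (-8 + 0)/3 = -4 + (1/3)*(-8) = -4 - 8/3 = -20/3)
E(C, Z) = 6 + Z
X(l) = -7 (X(l) = -3 - 4 = -7)
479*(98 + X(-11)) = 479*(98 - 7) = 479*91 = 43589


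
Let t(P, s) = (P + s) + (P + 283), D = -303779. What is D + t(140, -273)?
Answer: -303489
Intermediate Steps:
t(P, s) = 283 + s + 2*P (t(P, s) = (P + s) + (283 + P) = 283 + s + 2*P)
D + t(140, -273) = -303779 + (283 - 273 + 2*140) = -303779 + (283 - 273 + 280) = -303779 + 290 = -303489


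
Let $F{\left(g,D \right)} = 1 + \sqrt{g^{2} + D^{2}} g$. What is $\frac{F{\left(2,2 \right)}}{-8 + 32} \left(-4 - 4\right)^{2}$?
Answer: $\frac{8}{3} + \frac{32 \sqrt{2}}{3} \approx 17.752$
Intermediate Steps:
$F{\left(g,D \right)} = 1 + g \sqrt{D^{2} + g^{2}}$ ($F{\left(g,D \right)} = 1 + \sqrt{D^{2} + g^{2}} g = 1 + g \sqrt{D^{2} + g^{2}}$)
$\frac{F{\left(2,2 \right)}}{-8 + 32} \left(-4 - 4\right)^{2} = \frac{1 + 2 \sqrt{2^{2} + 2^{2}}}{-8 + 32} \left(-4 - 4\right)^{2} = \frac{1 + 2 \sqrt{4 + 4}}{24} \left(-8\right)^{2} = \frac{1 + 2 \sqrt{8}}{24} \cdot 64 = \frac{1 + 2 \cdot 2 \sqrt{2}}{24} \cdot 64 = \frac{1 + 4 \sqrt{2}}{24} \cdot 64 = \left(\frac{1}{24} + \frac{\sqrt{2}}{6}\right) 64 = \frac{8}{3} + \frac{32 \sqrt{2}}{3}$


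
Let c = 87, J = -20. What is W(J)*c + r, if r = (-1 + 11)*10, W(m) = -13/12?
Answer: 23/4 ≈ 5.7500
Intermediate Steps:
W(m) = -13/12 (W(m) = -13*1/12 = -13/12)
r = 100 (r = 10*10 = 100)
W(J)*c + r = -13/12*87 + 100 = -377/4 + 100 = 23/4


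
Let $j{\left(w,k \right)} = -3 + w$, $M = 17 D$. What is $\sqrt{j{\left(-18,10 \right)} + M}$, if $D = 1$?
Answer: $2 i \approx 2.0 i$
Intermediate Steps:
$M = 17$ ($M = 17 \cdot 1 = 17$)
$\sqrt{j{\left(-18,10 \right)} + M} = \sqrt{\left(-3 - 18\right) + 17} = \sqrt{-21 + 17} = \sqrt{-4} = 2 i$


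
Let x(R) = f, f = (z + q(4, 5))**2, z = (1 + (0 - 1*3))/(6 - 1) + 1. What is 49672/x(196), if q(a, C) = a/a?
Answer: 155225/8 ≈ 19403.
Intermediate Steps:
z = 3/5 (z = (1 + (0 - 3))/5 + 1 = (1 - 3)*(1/5) + 1 = -2*1/5 + 1 = -2/5 + 1 = 3/5 ≈ 0.60000)
q(a, C) = 1
f = 64/25 (f = (3/5 + 1)**2 = (8/5)**2 = 64/25 ≈ 2.5600)
x(R) = 64/25
49672/x(196) = 49672/(64/25) = 49672*(25/64) = 155225/8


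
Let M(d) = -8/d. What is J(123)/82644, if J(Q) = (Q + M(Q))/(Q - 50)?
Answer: 15121/742060476 ≈ 2.0377e-5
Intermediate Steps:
J(Q) = (Q - 8/Q)/(-50 + Q) (J(Q) = (Q - 8/Q)/(Q - 50) = (Q - 8/Q)/(-50 + Q))
J(123)/82644 = ((-8 + 123²)/(123*(-50 + 123)))/82644 = ((1/123)*(-8 + 15129)/73)*(1/82644) = ((1/123)*(1/73)*15121)*(1/82644) = (15121/8979)*(1/82644) = 15121/742060476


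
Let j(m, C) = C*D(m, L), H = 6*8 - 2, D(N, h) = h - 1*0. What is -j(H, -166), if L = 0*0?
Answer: 0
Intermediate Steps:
L = 0
D(N, h) = h (D(N, h) = h + 0 = h)
H = 46 (H = 48 - 2 = 46)
j(m, C) = 0 (j(m, C) = C*0 = 0)
-j(H, -166) = -1*0 = 0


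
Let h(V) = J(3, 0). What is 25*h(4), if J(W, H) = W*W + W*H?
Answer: 225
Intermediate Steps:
J(W, H) = W² + H*W
h(V) = 9 (h(V) = 3*(0 + 3) = 3*3 = 9)
25*h(4) = 25*9 = 225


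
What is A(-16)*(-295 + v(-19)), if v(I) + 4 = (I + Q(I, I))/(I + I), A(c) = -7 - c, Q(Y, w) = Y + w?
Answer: -5355/2 ≈ -2677.5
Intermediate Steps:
v(I) = -5/2 (v(I) = -4 + (I + (I + I))/(I + I) = -4 + (I + 2*I)/((2*I)) = -4 + (3*I)*(1/(2*I)) = -4 + 3/2 = -5/2)
A(-16)*(-295 + v(-19)) = (-7 - 1*(-16))*(-295 - 5/2) = (-7 + 16)*(-595/2) = 9*(-595/2) = -5355/2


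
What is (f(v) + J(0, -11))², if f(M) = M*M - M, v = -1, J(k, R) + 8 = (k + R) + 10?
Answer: 49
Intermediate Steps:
J(k, R) = 2 + R + k (J(k, R) = -8 + ((k + R) + 10) = -8 + ((R + k) + 10) = -8 + (10 + R + k) = 2 + R + k)
f(M) = M² - M
(f(v) + J(0, -11))² = (-(-1 - 1) + (2 - 11 + 0))² = (-1*(-2) - 9)² = (2 - 9)² = (-7)² = 49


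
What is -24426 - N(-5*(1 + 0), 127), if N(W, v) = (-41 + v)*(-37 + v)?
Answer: -32166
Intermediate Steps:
-24426 - N(-5*(1 + 0), 127) = -24426 - (1517 + 127² - 78*127) = -24426 - (1517 + 16129 - 9906) = -24426 - 1*7740 = -24426 - 7740 = -32166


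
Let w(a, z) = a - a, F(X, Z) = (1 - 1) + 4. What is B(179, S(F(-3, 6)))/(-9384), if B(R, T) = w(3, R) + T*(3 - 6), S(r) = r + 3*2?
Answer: 5/1564 ≈ 0.0031969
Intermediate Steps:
F(X, Z) = 4 (F(X, Z) = 0 + 4 = 4)
w(a, z) = 0
S(r) = 6 + r (S(r) = r + 6 = 6 + r)
B(R, T) = -3*T (B(R, T) = 0 + T*(3 - 6) = 0 + T*(-3) = 0 - 3*T = -3*T)
B(179, S(F(-3, 6)))/(-9384) = -3*(6 + 4)/(-9384) = -3*10*(-1/9384) = -30*(-1/9384) = 5/1564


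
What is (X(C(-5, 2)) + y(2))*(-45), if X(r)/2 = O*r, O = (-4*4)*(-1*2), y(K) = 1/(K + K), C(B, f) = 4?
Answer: -46125/4 ≈ -11531.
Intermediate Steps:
y(K) = 1/(2*K)
O = 32 (O = -16*(-2) = 32)
X(r) = 64*r (X(r) = 2*(32*r) = 64*r)
(X(C(-5, 2)) + y(2))*(-45) = (64*4 + (½)/2)*(-45) = (256 + (½)*(½))*(-45) = (256 + ¼)*(-45) = (1025/4)*(-45) = -46125/4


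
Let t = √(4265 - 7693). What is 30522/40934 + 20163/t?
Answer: 15261/20467 - 20163*I*√857/1714 ≈ 0.74564 - 344.38*I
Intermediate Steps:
t = 2*I*√857 (t = √(-3428) = 2*I*√857 ≈ 58.549*I)
30522/40934 + 20163/t = 30522/40934 + 20163/((2*I*√857)) = 30522*(1/40934) + 20163*(-I*√857/1714) = 15261/20467 - 20163*I*√857/1714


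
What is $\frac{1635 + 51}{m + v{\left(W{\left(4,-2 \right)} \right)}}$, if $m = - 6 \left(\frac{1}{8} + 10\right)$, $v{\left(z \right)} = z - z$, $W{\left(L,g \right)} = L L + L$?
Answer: $- \frac{2248}{81} \approx -27.753$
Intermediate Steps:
$W{\left(L,g \right)} = L + L^{2}$ ($W{\left(L,g \right)} = L^{2} + L = L + L^{2}$)
$v{\left(z \right)} = 0$
$m = - \frac{243}{4}$ ($m = - 6 \left(\frac{1}{8} + 10\right) = \left(-6\right) \frac{81}{8} = - \frac{243}{4} \approx -60.75$)
$\frac{1635 + 51}{m + v{\left(W{\left(4,-2 \right)} \right)}} = \frac{1635 + 51}{- \frac{243}{4} + 0} = \frac{1686}{- \frac{243}{4}} = 1686 \left(- \frac{4}{243}\right) = - \frac{2248}{81}$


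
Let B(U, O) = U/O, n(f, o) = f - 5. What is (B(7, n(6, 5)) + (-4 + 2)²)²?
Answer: 121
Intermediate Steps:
n(f, o) = -5 + f
(B(7, n(6, 5)) + (-4 + 2)²)² = (7/(-5 + 6) + (-4 + 2)²)² = (7/1 + (-2)²)² = (7*1 + 4)² = (7 + 4)² = 11² = 121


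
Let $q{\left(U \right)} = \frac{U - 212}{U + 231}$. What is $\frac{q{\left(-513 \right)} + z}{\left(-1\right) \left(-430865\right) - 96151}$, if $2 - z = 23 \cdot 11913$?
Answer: $- \frac{77266429}{94389348} \approx -0.81859$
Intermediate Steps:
$z = -273997$ ($z = 2 - 23 \cdot 11913 = 2 - 273999 = -273997$)
$q{\left(U \right)} = \frac{-212 + U}{231 + U}$
$\frac{q{\left(-513 \right)} + z}{\left(-1\right) \left(-430865\right) - 96151} = \frac{\frac{-212 - 513}{231 - 513} - 273997}{\left(-1\right) \left(-430865\right) - 96151} = \frac{\frac{1}{-282} \left(-725\right) - 273997}{430865 - 96151} = \frac{\left(- \frac{1}{282}\right) \left(-725\right) - 273997}{334714} = \left(\frac{725}{282} - 273997\right) \frac{1}{334714} = \left(- \frac{77266429}{282}\right) \frac{1}{334714} = - \frac{77266429}{94389348}$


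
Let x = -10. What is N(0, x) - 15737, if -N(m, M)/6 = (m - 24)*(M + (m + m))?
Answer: -17177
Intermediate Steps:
N(m, M) = -6*(-24 + m)*(M + 2*m) (N(m, M) = -6*(m - 24)*(M + (m + m)) = -6*(-24 + m)*(M + 2*m))
N(0, x) - 15737 = (-12*0**2 + 144*(-10) + 288*0 - 6*(-10)*0) - 15737 = (-12*0 - 1440 + 0 + 0) - 15737 = (0 - 1440 + 0 + 0) - 15737 = -1440 - 15737 = -17177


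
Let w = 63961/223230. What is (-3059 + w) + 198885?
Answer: 43714301941/223230 ≈ 1.9583e+5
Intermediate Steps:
w = 63961/223230 (w = 63961*(1/223230) = 63961/223230 ≈ 0.28653)
(-3059 + w) + 198885 = (-3059 + 63961/223230) + 198885 = -682796609/223230 + 198885 = 43714301941/223230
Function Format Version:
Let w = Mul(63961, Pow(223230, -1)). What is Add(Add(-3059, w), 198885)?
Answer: Rational(43714301941, 223230) ≈ 1.9583e+5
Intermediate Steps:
w = Rational(63961, 223230) (w = Mul(63961, Rational(1, 223230)) = Rational(63961, 223230) ≈ 0.28653)
Add(Add(-3059, w), 198885) = Add(Add(-3059, Rational(63961, 223230)), 198885) = Add(Rational(-682796609, 223230), 198885) = Rational(43714301941, 223230)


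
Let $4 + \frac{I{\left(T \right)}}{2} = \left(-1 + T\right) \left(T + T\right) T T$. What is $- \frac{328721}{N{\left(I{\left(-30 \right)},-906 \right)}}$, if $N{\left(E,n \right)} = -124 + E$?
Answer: $- \frac{328721}{3347868} \approx -0.098188$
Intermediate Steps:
$I{\left(T \right)} = -8 + 4 T^{3} \left(-1 + T\right)$ ($I{\left(T \right)} = -8 + 2 \left(-1 + T\right) \left(T + T\right) T T = -8 + 2 \left(-1 + T\right) 2 T T T = -8 + 2 \cdot 2 T \left(-1 + T\right) T T = -8 + 2 \cdot 2 T^{2} \left(-1 + T\right) T = -8 + 2 \cdot 2 T^{3} \left(-1 + T\right) = -8 + 4 T^{3} \left(-1 + T\right)$)
$- \frac{328721}{N{\left(I{\left(-30 \right)},-906 \right)}} = - \frac{328721}{-124 - \left(8 - 3240000 - 108000\right)} = - \frac{328721}{-124 - -3347992} = - \frac{328721}{-124 + \left(-8 + 108000 + 3240000\right)} = - \frac{328721}{-124 + 3347992} = - \frac{328721}{3347868}$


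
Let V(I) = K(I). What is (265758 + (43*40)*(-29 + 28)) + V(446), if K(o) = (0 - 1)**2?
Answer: 264039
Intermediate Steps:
K(o) = 1 (K(o) = (-1)**2 = 1)
V(I) = 1
(265758 + (43*40)*(-29 + 28)) + V(446) = (265758 + (43*40)*(-29 + 28)) + 1 = (265758 + 1720*(-1)) + 1 = (265758 - 1720) + 1 = 264038 + 1 = 264039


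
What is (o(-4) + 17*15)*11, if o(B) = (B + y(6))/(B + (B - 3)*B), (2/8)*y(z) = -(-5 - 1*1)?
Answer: 16885/6 ≈ 2814.2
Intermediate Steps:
y(z) = 24 (y(z) = 4*(-(-5 - 1*1)) = 4*(-(-5 - 1)) = 4*(-1*(-6)) = 4*6 = 24)
o(B) = (24 + B)/(B + B*(-3 + B)) (o(B) = (B + 24)/(B + (B - 3)*B) = (24 + B)/(B + (-3 + B)*B) = (24 + B)/(B + B*(-3 + B)))
(o(-4) + 17*15)*11 = ((24 - 4)/((-4)*(-2 - 4)) + 17*15)*11 = (-¼*20/(-6) + 255)*11 = (-¼*(-⅙)*20 + 255)*11 = (⅚ + 255)*11 = (1535/6)*11 = 16885/6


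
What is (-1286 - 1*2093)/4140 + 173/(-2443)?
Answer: -8971117/10114020 ≈ -0.88700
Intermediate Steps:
(-1286 - 1*2093)/4140 + 173/(-2443) = (-1286 - 2093)*(1/4140) + 173*(-1/2443) = -3379*1/4140 - 173/2443 = -3379/4140 - 173/2443 = -8971117/10114020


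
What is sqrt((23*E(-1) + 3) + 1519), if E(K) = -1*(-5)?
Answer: sqrt(1637) ≈ 40.460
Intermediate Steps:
E(K) = 5
sqrt((23*E(-1) + 3) + 1519) = sqrt((23*5 + 3) + 1519) = sqrt((115 + 3) + 1519) = sqrt(118 + 1519) = sqrt(1637)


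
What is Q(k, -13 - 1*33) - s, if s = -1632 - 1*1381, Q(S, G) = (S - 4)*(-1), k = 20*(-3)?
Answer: 3077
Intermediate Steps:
k = -60
Q(S, G) = 4 - S (Q(S, G) = (-4 + S)*(-1) = 4 - S)
s = -3013 (s = -1632 - 1381 = -3013)
Q(k, -13 - 1*33) - s = (4 - 1*(-60)) - 1*(-3013) = (4 + 60) + 3013 = 64 + 3013 = 3077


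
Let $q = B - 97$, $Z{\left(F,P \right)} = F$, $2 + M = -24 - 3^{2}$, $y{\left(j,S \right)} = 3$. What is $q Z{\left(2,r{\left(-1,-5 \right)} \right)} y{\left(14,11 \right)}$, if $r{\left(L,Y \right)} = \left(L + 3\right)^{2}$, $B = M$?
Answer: $-792$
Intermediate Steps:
$M = -35$ ($M = -2 - 33 = -35$)
$B = -35$
$r{\left(L,Y \right)} = \left(3 + L\right)^{2}$
$q = -132$ ($q = -35 - 97 = -132$)
$q Z{\left(2,r{\left(-1,-5 \right)} \right)} y{\left(14,11 \right)} = \left(-132\right) 2 \cdot 3 = \left(-264\right) 3 = -792$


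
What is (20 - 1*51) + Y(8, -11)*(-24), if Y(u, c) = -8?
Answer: 161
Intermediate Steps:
(20 - 1*51) + Y(8, -11)*(-24) = (20 - 1*51) - 8*(-24) = (20 - 51) + 192 = -31 + 192 = 161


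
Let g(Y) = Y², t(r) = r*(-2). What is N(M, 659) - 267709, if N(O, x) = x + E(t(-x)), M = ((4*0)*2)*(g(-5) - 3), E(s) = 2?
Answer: -267048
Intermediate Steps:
t(r) = -2*r
M = 0 (M = ((4*0)*2)*((-5)² - 3) = (0*2)*(25 - 3) = 0*22 = 0)
N(O, x) = 2 + x (N(O, x) = x + 2 = 2 + x)
N(M, 659) - 267709 = (2 + 659) - 267709 = 661 - 267709 = -267048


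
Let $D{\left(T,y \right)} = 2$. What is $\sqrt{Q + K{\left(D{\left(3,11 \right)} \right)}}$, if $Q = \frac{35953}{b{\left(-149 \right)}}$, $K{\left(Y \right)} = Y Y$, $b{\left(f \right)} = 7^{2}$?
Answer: $\frac{\sqrt{36149}}{7} \approx 27.161$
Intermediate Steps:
$b{\left(f \right)} = 49$
$K{\left(Y \right)} = Y^{2}$
$Q = \frac{35953}{49} \approx 733.73$
$\sqrt{Q + K{\left(D{\left(3,11 \right)} \right)}} = \sqrt{\frac{35953}{49} + 2^{2}} = \sqrt{\frac{35953}{49} + 4} = \sqrt{\frac{36149}{49}} = \frac{\sqrt{36149}}{7}$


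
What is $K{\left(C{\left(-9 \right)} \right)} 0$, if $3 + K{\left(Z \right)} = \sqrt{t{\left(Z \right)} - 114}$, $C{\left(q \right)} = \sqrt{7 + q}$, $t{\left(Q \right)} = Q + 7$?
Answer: $0$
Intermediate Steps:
$t{\left(Q \right)} = 7 + Q$
$K{\left(Z \right)} = -3 + \sqrt{-107 + Z}$ ($K{\left(Z \right)} = -3 + \sqrt{\left(7 + Z\right) - 114} = -3 + \sqrt{-107 + Z}$)
$K{\left(C{\left(-9 \right)} \right)} 0 = \left(-3 + \sqrt{-107 + \sqrt{7 - 9}}\right) 0 = \left(-3 + \sqrt{-107 + \sqrt{-2}}\right) 0 = \left(-3 + \sqrt{-107 + i \sqrt{2}}\right) 0 = 0$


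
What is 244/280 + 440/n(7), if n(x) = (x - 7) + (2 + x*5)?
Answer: 33057/2590 ≈ 12.763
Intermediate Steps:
n(x) = -5 + 6*x (n(x) = (-7 + x) + (2 + 5*x) = -5 + 6*x)
244/280 + 440/n(7) = 244/280 + 440/(-5 + 6*7) = 244*(1/280) + 440/(-5 + 42) = 61/70 + 440/37 = 33057/2590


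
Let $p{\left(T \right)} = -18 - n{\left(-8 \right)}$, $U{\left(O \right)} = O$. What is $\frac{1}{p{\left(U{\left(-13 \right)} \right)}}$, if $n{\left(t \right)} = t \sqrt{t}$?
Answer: $- \frac{9}{418} - \frac{4 i \sqrt{2}}{209} \approx -0.021531 - 0.027066 i$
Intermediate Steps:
$n{\left(t \right)} = t^{\frac{3}{2}}$
$p{\left(T \right)} = -18 + 16 i \sqrt{2}$ ($p{\left(T \right)} = -18 - \left(-8\right)^{\frac{3}{2}} = -18 - - 16 i \sqrt{2} = -18 + 16 i \sqrt{2}$)
$\frac{1}{p{\left(U{\left(-13 \right)} \right)}} = \frac{1}{-18 + 16 i \sqrt{2}}$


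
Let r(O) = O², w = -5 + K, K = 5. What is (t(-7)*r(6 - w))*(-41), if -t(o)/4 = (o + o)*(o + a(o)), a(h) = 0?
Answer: 578592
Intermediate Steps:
t(o) = -8*o² (t(o) = -4*(o + o)*(o + 0) = -4*2*o*o = -8*o²)
w = 0 (w = -5 + 5 = 0)
(t(-7)*r(6 - w))*(-41) = ((-8*(-7)²)*(6 - 1*0)²)*(-41) = ((-8*49)*(6 + 0)²)*(-41) = -392*6²*(-41) = -392*36*(-41) = -14112*(-41) = 578592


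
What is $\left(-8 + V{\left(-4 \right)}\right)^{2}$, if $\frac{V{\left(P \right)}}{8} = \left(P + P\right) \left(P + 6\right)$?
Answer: $18496$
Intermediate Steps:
$V{\left(P \right)} = 16 P \left(6 + P\right)$ ($V{\left(P \right)} = 8 \left(P + P\right) \left(P + 6\right) = 8 \cdot 2 P \left(6 + P\right) = 16 P \left(6 + P\right)$)
$\left(-8 + V{\left(-4 \right)}\right)^{2} = \left(-8 + 16 \left(-4\right) \left(6 - 4\right)\right)^{2} = \left(-8 + 16 \left(-4\right) 2\right)^{2} = \left(-8 - 128\right)^{2} = \left(-136\right)^{2} = 18496$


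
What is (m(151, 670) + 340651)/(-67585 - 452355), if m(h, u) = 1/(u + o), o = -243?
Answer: -72728989/111007190 ≈ -0.65517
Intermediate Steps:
m(h, u) = 1/(-243 + u) (m(h, u) = 1/(u - 243) = 1/(-243 + u))
(m(151, 670) + 340651)/(-67585 - 452355) = (1/(-243 + 670) + 340651)/(-67585 - 452355) = (1/427 + 340651)/(-519940) = (1/427 + 340651)*(-1/519940) = (145457978/427)*(-1/519940) = -72728989/111007190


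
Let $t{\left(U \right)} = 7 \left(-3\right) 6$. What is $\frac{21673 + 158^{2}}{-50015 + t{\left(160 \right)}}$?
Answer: $- \frac{46637}{50141} \approx -0.93012$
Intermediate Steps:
$t{\left(U \right)} = -126$ ($t{\left(U \right)} = \left(-21\right) 6 = -126$)
$\frac{21673 + 158^{2}}{-50015 + t{\left(160 \right)}} = \frac{21673 + 158^{2}}{-50015 - 126} = \frac{21673 + 24964}{-50141} = 46637 \left(- \frac{1}{50141}\right) = - \frac{46637}{50141}$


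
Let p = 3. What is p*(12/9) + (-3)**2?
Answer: 13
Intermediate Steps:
p*(12/9) + (-3)**2 = 3*(12/9) + (-3)**2 = 3*(12*(1/9)) + 9 = 3*(4/3) + 9 = 4 + 9 = 13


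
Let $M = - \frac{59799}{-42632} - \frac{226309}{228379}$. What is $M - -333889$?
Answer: $\frac{3250831963040925}{9736253528} \approx 3.3389 \cdot 10^{5}$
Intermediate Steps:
$M = \frac{4008830533}{9736253528}$ ($M = \left(-59799\right) \left(- \frac{1}{42632}\right) - \frac{226309}{228379} = \frac{59799}{42632} - \frac{226309}{228379} = \frac{4008830533}{9736253528} \approx 0.41174$)
$M - -333889 = \frac{4008830533}{9736253528} - -333889 = \frac{4008830533}{9736253528} + 333889 = \frac{3250831963040925}{9736253528}$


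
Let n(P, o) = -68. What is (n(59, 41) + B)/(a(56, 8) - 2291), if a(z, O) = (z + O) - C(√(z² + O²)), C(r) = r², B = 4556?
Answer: -1496/1809 ≈ -0.82698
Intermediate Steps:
a(z, O) = O + z - O² - z² (a(z, O) = (z + O) - (√(z² + O²))² = (O + z) - (√(O² + z²))² = (O + z) - (O² + z²) = (O + z) + (-O² - z²) = O + z - O² - z²)
(n(59, 41) + B)/(a(56, 8) - 2291) = (-68 + 4556)/((8 + 56 - 1*8² - 1*56²) - 2291) = 4488/((8 + 56 - 1*64 - 1*3136) - 2291) = 4488/((8 + 56 - 64 - 3136) - 2291) = 4488/(-3136 - 2291) = 4488/(-5427) = 4488*(-1/5427) = -1496/1809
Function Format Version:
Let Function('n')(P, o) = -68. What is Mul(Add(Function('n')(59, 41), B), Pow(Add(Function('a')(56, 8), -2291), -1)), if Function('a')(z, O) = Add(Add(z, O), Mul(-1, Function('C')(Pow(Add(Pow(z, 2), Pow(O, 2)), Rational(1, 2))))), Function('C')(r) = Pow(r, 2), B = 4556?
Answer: Rational(-1496, 1809) ≈ -0.82698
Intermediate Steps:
Function('a')(z, O) = Add(O, z, Mul(-1, Pow(O, 2)), Mul(-1, Pow(z, 2))) (Function('a')(z, O) = Add(Add(z, O), Mul(-1, Pow(Pow(Add(Pow(z, 2), Pow(O, 2)), Rational(1, 2)), 2))) = Add(Add(O, z), Mul(-1, Pow(Pow(Add(Pow(O, 2), Pow(z, 2)), Rational(1, 2)), 2))) = Add(Add(O, z), Mul(-1, Add(Pow(O, 2), Pow(z, 2)))) = Add(Add(O, z), Add(Mul(-1, Pow(O, 2)), Mul(-1, Pow(z, 2)))) = Add(O, z, Mul(-1, Pow(O, 2)), Mul(-1, Pow(z, 2))))
Mul(Add(Function('n')(59, 41), B), Pow(Add(Function('a')(56, 8), -2291), -1)) = Mul(Add(-68, 4556), Pow(Add(Add(8, 56, Mul(-1, Pow(8, 2)), Mul(-1, Pow(56, 2))), -2291), -1)) = Mul(4488, Pow(Add(Add(8, 56, Mul(-1, 64), Mul(-1, 3136)), -2291), -1)) = Mul(4488, Pow(Add(Add(8, 56, -64, -3136), -2291), -1)) = Mul(4488, Pow(Add(-3136, -2291), -1)) = Mul(4488, Pow(-5427, -1)) = Mul(4488, Rational(-1, 5427)) = Rational(-1496, 1809)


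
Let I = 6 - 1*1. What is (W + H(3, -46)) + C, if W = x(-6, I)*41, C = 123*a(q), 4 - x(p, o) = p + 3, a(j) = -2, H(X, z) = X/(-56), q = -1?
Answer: 2293/56 ≈ 40.946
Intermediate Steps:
H(X, z) = -X/56 (H(X, z) = X*(-1/56) = -X/56)
I = 5 (I = 6 - 1 = 5)
x(p, o) = 1 - p (x(p, o) = 4 - (p + 3) = 4 - (3 + p) = 4 + (-3 - p) = 1 - p)
C = -246 (C = 123*(-2) = -246)
W = 287 (W = (1 - 1*(-6))*41 = (1 + 6)*41 = 7*41 = 287)
(W + H(3, -46)) + C = (287 - 1/56*3) - 246 = (287 - 3/56) - 246 = 16069/56 - 246 = 2293/56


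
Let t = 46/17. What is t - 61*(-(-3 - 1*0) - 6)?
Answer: 3157/17 ≈ 185.71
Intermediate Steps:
t = 46/17 (t = 46*(1/17) = 46/17 ≈ 2.7059)
t - 61*(-(-3 - 1*0) - 6) = 46/17 - 61*(-(-3 - 1*0) - 6) = 46/17 - 61*(-(-3 + 0) - 6) = 46/17 - 61*(-1*(-3) - 6) = 46/17 - 61*(3 - 6) = 46/17 - 61*(-3) = 46/17 + 183 = 3157/17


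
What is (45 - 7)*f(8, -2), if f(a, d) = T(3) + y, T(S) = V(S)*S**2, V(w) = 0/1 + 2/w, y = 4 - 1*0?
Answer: 380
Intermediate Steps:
y = 4 (y = 4 + 0 = 4)
V(w) = 2/w (V(w) = 0*1 + 2/w = 0 + 2/w = 2/w)
T(S) = 2*S (T(S) = (2/S)*S**2 = 2*S)
f(a, d) = 10 (f(a, d) = 2*3 + 4 = 6 + 4 = 10)
(45 - 7)*f(8, -2) = (45 - 7)*10 = 38*10 = 380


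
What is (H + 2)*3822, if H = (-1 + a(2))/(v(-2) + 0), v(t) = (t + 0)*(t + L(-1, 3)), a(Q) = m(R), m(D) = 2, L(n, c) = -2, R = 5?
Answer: 32487/4 ≈ 8121.8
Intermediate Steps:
a(Q) = 2
v(t) = t*(-2 + t) (v(t) = (t + 0)*(t - 2) = t*(-2 + t))
H = ⅛ (H = (-1 + 2)/(-2*(-2 - 2) + 0) = 1/(-2*(-4) + 0) = 1/(8 + 0) = 1/8 = 1*(⅛) = ⅛ ≈ 0.12500)
(H + 2)*3822 = (⅛ + 2)*3822 = (17/8)*3822 = 32487/4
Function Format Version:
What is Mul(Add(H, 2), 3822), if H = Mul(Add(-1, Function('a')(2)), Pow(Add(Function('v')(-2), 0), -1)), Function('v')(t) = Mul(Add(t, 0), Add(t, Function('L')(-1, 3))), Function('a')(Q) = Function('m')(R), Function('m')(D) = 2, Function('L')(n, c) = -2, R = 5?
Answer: Rational(32487, 4) ≈ 8121.8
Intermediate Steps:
Function('a')(Q) = 2
Function('v')(t) = Mul(t, Add(-2, t)) (Function('v')(t) = Mul(Add(t, 0), Add(t, -2)) = Mul(t, Add(-2, t)))
H = Rational(1, 8) (H = Mul(Add(-1, 2), Pow(Add(Mul(-2, Add(-2, -2)), 0), -1)) = Mul(1, Pow(Add(Mul(-2, -4), 0), -1)) = Mul(1, Pow(Add(8, 0), -1)) = Mul(1, Pow(8, -1)) = Mul(1, Rational(1, 8)) = Rational(1, 8) ≈ 0.12500)
Mul(Add(H, 2), 3822) = Mul(Add(Rational(1, 8), 2), 3822) = Mul(Rational(17, 8), 3822) = Rational(32487, 4)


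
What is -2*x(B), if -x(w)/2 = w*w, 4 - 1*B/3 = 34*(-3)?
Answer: 404496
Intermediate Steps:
B = 318 (B = 12 - 102*(-3) = 12 - 3*(-102) = 12 + 306 = 318)
x(w) = -2*w² (x(w) = -2*w*w = -2*w²)
-2*x(B) = -(-4)*318² = -(-4)*101124 = -2*(-202248) = 404496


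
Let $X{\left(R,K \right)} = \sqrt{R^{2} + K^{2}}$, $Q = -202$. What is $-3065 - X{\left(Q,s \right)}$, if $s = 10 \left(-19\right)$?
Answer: $-3065 - 2 \sqrt{19226} \approx -3342.3$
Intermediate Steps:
$s = -190$
$X{\left(R,K \right)} = \sqrt{K^{2} + R^{2}}$
$-3065 - X{\left(Q,s \right)} = -3065 - \sqrt{\left(-190\right)^{2} + \left(-202\right)^{2}} = -3065 - \sqrt{36100 + 40804} = -3065 - \sqrt{76904} = -3065 - 2 \sqrt{19226}$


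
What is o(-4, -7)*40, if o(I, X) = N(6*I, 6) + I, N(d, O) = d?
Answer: -1120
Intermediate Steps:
o(I, X) = 7*I (o(I, X) = 6*I + I = 7*I)
o(-4, -7)*40 = (7*(-4))*40 = -28*40 = -1120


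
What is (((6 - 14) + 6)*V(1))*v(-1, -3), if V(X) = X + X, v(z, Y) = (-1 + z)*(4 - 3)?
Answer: 8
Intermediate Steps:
v(z, Y) = -1 + z (v(z, Y) = (-1 + z)*1 = -1 + z)
V(X) = 2*X
(((6 - 14) + 6)*V(1))*v(-1, -3) = (((6 - 14) + 6)*(2*1))*(-1 - 1) = ((-8 + 6)*2)*(-2) = -2*2*(-2) = -4*(-2) = 8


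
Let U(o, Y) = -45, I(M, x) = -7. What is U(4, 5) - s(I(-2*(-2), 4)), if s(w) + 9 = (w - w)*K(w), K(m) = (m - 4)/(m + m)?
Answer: -36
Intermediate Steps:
K(m) = (-4 + m)/(2*m) (K(m) = (-4 + m)/((2*m)) = (-4 + m)*(1/(2*m)) = (-4 + m)/(2*m))
s(w) = -9 (s(w) = -9 + (w - w)*((-4 + w)/(2*w)) = -9 + 0*((-4 + w)/(2*w)) = -9 + 0 = -9)
U(4, 5) - s(I(-2*(-2), 4)) = -45 - 1*(-9) = -45 + 9 = -36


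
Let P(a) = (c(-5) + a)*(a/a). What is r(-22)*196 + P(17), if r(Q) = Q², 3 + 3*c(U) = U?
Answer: 284635/3 ≈ 94878.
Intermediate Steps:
c(U) = -1 + U/3
P(a) = -8/3 + a (P(a) = ((-1 + (⅓)*(-5)) + a)*(a/a) = ((-1 - 5/3) + a)*1 = (-8/3 + a)*1 = -8/3 + a)
r(-22)*196 + P(17) = (-22)²*196 + (-8/3 + 17) = 484*196 + 43/3 = 94864 + 43/3 = 284635/3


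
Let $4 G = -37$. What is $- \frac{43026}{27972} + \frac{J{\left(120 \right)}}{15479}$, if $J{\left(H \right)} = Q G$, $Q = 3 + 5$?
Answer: $- \frac{111344897}{72163098} \approx -1.543$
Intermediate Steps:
$G = - \frac{37}{4}$ ($G = \frac{1}{4} \left(-37\right) = - \frac{37}{4} \approx -9.25$)
$Q = 8$
$J{\left(H \right)} = -74$ ($J{\left(H \right)} = 8 \left(- \frac{37}{4}\right) = -74$)
$- \frac{43026}{27972} + \frac{J{\left(120 \right)}}{15479} = - \frac{43026}{27972} - \frac{74}{15479} = \left(-43026\right) \frac{1}{27972} - \frac{74}{15479} = - \frac{7171}{4662} - \frac{74}{15479} = - \frac{111344897}{72163098}$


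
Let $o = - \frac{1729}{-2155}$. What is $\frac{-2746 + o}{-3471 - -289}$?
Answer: $\frac{5915901}{6857210} \approx 0.86273$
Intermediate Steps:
$o = \frac{1729}{2155}$ ($o = \left(-1729\right) \left(- \frac{1}{2155}\right) = \frac{1729}{2155} \approx 0.80232$)
$\frac{-2746 + o}{-3471 - -289} = \frac{-2746 + \frac{1729}{2155}}{-3471 - -289} = - \frac{5915901}{2155 \left(-3471 + \left(-21 + 310\right)\right)} = - \frac{5915901}{2155 \left(-3471 + 289\right)} = - \frac{5915901}{2155 \left(-3182\right)} = \left(- \frac{5915901}{2155}\right) \left(- \frac{1}{3182}\right) = \frac{5915901}{6857210}$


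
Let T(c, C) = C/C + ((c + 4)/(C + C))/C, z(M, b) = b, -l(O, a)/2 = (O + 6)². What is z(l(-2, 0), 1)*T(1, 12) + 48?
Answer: 14117/288 ≈ 49.017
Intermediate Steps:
l(O, a) = -2*(6 + O)² (l(O, a) = -2*(O + 6)² = -2*(6 + O)²)
T(c, C) = 1 + (4 + c)/(2*C²) (T(c, C) = 1 + ((4 + c)/((2*C)))/C = 1 + ((4 + c)*(1/(2*C)))/C = 1 + ((4 + c)/(2*C))/C = 1 + (4 + c)/(2*C²))
z(l(-2, 0), 1)*T(1, 12) + 48 = 1*((2 + 12² + (½)*1)/12²) + 48 = 1*((2 + 144 + ½)/144) + 48 = 1*((1/144)*(293/2)) + 48 = 1*(293/288) + 48 = 293/288 + 48 = 14117/288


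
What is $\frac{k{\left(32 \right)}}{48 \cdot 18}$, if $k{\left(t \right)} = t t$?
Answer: $\frac{32}{27} \approx 1.1852$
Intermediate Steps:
$k{\left(t \right)} = t^{2}$
$\frac{k{\left(32 \right)}}{48 \cdot 18} = \frac{32^{2}}{48 \cdot 18} = \frac{1024}{864} = 1024 \cdot \frac{1}{864} = \frac{32}{27}$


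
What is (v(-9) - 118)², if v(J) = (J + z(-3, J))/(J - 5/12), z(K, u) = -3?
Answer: 173976100/12769 ≈ 13625.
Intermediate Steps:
v(J) = (-3 + J)/(-5/12 + J) (v(J) = (J - 3)/(J - 5/12) = (-3 + J)/(J - 5*1/12) = (-3 + J)/(J - 5/12) = (-3 + J)/(-5/12 + J))
(v(-9) - 118)² = (12*(-3 - 9)/(-5 + 12*(-9)) - 118)² = (12*(-12)/(-5 - 108) - 118)² = (12*(-12)/(-113) - 118)² = (12*(-1/113)*(-12) - 118)² = (144/113 - 118)² = (-13190/113)² = 173976100/12769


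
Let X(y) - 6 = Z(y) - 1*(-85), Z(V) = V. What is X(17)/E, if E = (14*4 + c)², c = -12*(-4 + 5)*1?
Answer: 27/484 ≈ 0.055785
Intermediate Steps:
c = -12 (c = -12*1 = -12)
X(y) = 91 + y (X(y) = 6 + (y - 1*(-85)) = 6 + (y + 85) = 6 + (85 + y) = 91 + y)
E = 1936 (E = (14*4 - 12)² = (56 - 12)² = 44² = 1936)
X(17)/E = (91 + 17)/1936 = 108*(1/1936) = 27/484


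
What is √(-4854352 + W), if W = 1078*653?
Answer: I*√4150418 ≈ 2037.3*I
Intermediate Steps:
W = 703934
√(-4854352 + W) = √(-4854352 + 703934) = √(-4150418) = I*√4150418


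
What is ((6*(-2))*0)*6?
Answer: 0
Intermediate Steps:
((6*(-2))*0)*6 = -12*0*6 = 0*6 = 0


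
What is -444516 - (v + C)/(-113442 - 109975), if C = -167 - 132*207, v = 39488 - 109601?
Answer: -99312528776/223417 ≈ -4.4452e+5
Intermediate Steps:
v = -70113
C = -27491 (C = -167 - 27324 = -27491)
-444516 - (v + C)/(-113442 - 109975) = -444516 - (-70113 - 27491)/(-113442 - 109975) = -444516 - (-97604)/(-223417) = -444516 - (-97604)*(-1)/223417 = -444516 - 1*97604/223417 = -444516 - 97604/223417 = -99312528776/223417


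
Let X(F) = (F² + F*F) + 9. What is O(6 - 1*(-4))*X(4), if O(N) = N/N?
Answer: 41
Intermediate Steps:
X(F) = 9 + 2*F² (X(F) = (F² + F²) + 9 = 2*F² + 9 = 9 + 2*F²)
O(N) = 1
O(6 - 1*(-4))*X(4) = 1*(9 + 2*4²) = 1*(9 + 2*16) = 1*(9 + 32) = 1*41 = 41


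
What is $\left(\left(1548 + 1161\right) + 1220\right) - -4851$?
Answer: $8780$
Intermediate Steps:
$\left(\left(1548 + 1161\right) + 1220\right) - -4851 = \left(2709 + 1220\right) + 4851 = 3929 + 4851 = 8780$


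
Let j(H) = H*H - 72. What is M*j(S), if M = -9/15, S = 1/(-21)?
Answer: 31751/735 ≈ 43.199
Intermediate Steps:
S = -1/21 ≈ -0.047619
j(H) = -72 + H**2 (j(H) = H**2 - 72 = -72 + H**2)
M = -3/5 (M = -9*1/15 = -3/5 ≈ -0.60000)
M*j(S) = -3*(-72 + (-1/21)**2)/5 = -3*(-72 + 1/441)/5 = -3/5*(-31751/441) = 31751/735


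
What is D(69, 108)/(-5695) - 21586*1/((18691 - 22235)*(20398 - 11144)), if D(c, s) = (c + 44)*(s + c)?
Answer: -327916691953/93387111160 ≈ -3.5114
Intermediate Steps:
D(c, s) = (44 + c)*(c + s)
D(69, 108)/(-5695) - 21586*1/((18691 - 22235)*(20398 - 11144)) = (69**2 + 44*69 + 44*108 + 69*108)/(-5695) - 21586*1/((18691 - 22235)*(20398 - 11144)) = (4761 + 3036 + 4752 + 7452)*(-1/5695) - 21586/((-3544*9254)) = 20001*(-1/5695) - 21586/(-32796176) = -20001/5695 - 21586*(-1/32796176) = -20001/5695 + 10793/16398088 = -327916691953/93387111160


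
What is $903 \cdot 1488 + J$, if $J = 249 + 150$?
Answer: $1344063$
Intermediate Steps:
$J = 399$
$903 \cdot 1488 + J = 903 \cdot 1488 + 399 = 1343664 + 399 = 1344063$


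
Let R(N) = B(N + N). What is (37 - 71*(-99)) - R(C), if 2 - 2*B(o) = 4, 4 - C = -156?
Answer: 7067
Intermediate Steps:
C = 160 (C = 4 - 1*(-156) = 4 + 156 = 160)
B(o) = -1 (B(o) = 1 - ½*4 = 1 - 2 = -1)
R(N) = -1
(37 - 71*(-99)) - R(C) = (37 - 71*(-99)) - 1*(-1) = (37 + 7029) + 1 = 7066 + 1 = 7067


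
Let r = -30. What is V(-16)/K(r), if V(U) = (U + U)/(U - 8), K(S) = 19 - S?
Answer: 4/147 ≈ 0.027211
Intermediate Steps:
V(U) = 2*U/(-8 + U) (V(U) = (2*U)/(-8 + U) = 2*U/(-8 + U))
V(-16)/K(r) = (2*(-16)/(-8 - 16))/(19 - 1*(-30)) = (2*(-16)/(-24))/(19 + 30) = (2*(-16)*(-1/24))/49 = (4/3)*(1/49) = 4/147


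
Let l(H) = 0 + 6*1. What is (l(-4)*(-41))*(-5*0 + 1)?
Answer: -246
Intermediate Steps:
l(H) = 6 (l(H) = 0 + 6 = 6)
(l(-4)*(-41))*(-5*0 + 1) = (6*(-41))*(-5*0 + 1) = -246*(0 + 1) = -246*1 = -246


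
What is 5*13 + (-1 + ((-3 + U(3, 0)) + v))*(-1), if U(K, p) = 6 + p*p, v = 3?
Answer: 60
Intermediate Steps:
U(K, p) = 6 + p²
5*13 + (-1 + ((-3 + U(3, 0)) + v))*(-1) = 5*13 + (-1 + ((-3 + (6 + 0²)) + 3))*(-1) = 65 + (-1 + ((-3 + (6 + 0)) + 3))*(-1) = 65 + (-1 + ((-3 + 6) + 3))*(-1) = 65 + (-1 + (3 + 3))*(-1) = 65 + (-1 + 6)*(-1) = 65 + 5*(-1) = 65 - 5 = 60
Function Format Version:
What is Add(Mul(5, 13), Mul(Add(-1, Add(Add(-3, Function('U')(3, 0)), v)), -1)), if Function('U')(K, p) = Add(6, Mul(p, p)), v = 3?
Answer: 60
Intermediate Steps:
Function('U')(K, p) = Add(6, Pow(p, 2))
Add(Mul(5, 13), Mul(Add(-1, Add(Add(-3, Function('U')(3, 0)), v)), -1)) = Add(Mul(5, 13), Mul(Add(-1, Add(Add(-3, Add(6, Pow(0, 2))), 3)), -1)) = Add(65, Mul(Add(-1, Add(Add(-3, Add(6, 0)), 3)), -1)) = Add(65, Mul(Add(-1, Add(Add(-3, 6), 3)), -1)) = Add(65, Mul(Add(-1, Add(3, 3)), -1)) = Add(65, Mul(Add(-1, 6), -1)) = Add(65, Mul(5, -1)) = Add(65, -5) = 60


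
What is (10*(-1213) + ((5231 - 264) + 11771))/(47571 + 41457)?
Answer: 128/2473 ≈ 0.051759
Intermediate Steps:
(10*(-1213) + ((5231 - 264) + 11771))/(47571 + 41457) = (-12130 + (4967 + 11771))/89028 = (-12130 + 16738)*(1/89028) = 4608*(1/89028) = 128/2473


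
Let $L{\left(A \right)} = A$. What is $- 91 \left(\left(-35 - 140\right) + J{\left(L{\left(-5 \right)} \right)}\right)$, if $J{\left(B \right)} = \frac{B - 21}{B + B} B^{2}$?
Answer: $10010$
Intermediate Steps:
$J{\left(B \right)} = \frac{B \left(-21 + B\right)}{2}$ ($J{\left(B \right)} = \frac{-21 + B}{2 B} B^{2} = \frac{B \left(-21 + B\right)}{2}$)
$- 91 \left(\left(-35 - 140\right) + J{\left(L{\left(-5 \right)} \right)}\right) = - 91 \left(\left(-35 - 140\right) + \frac{1}{2} \left(-5\right) \left(-21 - 5\right)\right) = - 91 \left(-175 + \frac{1}{2} \left(-5\right) \left(-26\right)\right) = - 91 \left(-175 + 65\right) = \left(-91\right) \left(-110\right) = 10010$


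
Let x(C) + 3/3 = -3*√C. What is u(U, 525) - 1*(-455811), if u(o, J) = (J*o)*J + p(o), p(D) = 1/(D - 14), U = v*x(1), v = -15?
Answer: 781692307/46 ≈ 1.6993e+7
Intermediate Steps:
x(C) = -1 - 3*√C
U = 60 (U = -15*(-1 - 3*√1) = -15*(-1 - 3*1) = -15*(-1 - 3) = -15*(-4) = 60)
p(D) = 1/(-14 + D)
u(o, J) = 1/(-14 + o) + o*J² (u(o, J) = (J*o)*J + 1/(-14 + o) = o*J² + 1/(-14 + o) = 1/(-14 + o) + o*J²)
u(U, 525) - 1*(-455811) = (1 + 60*525²*(-14 + 60))/(-14 + 60) - 1*(-455811) = (1 + 60*275625*46)/46 + 455811 = (1 + 760725000)/46 + 455811 = (1/46)*760725001 + 455811 = 760725001/46 + 455811 = 781692307/46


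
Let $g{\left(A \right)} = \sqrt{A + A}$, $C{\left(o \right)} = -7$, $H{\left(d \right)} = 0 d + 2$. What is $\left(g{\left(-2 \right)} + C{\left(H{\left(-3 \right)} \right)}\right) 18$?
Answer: $-126 + 36 i \approx -126.0 + 36.0 i$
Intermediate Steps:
$H{\left(d \right)} = 2$ ($H{\left(d \right)} = 0 + 2 = 2$)
$g{\left(A \right)} = \sqrt{2} \sqrt{A}$ ($g{\left(A \right)} = \sqrt{2 A} = \sqrt{2} \sqrt{A}$)
$\left(g{\left(-2 \right)} + C{\left(H{\left(-3 \right)} \right)}\right) 18 = \left(\sqrt{2} \sqrt{-2} - 7\right) 18 = \left(\sqrt{2} i \sqrt{2} - 7\right) 18 = \left(2 i - 7\right) 18 = \left(-7 + 2 i\right) 18 = -126 + 36 i$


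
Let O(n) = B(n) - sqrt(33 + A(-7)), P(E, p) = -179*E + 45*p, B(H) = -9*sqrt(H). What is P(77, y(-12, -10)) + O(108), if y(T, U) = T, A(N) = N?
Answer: -14323 - sqrt(26) - 54*sqrt(3) ≈ -14422.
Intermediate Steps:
O(n) = -sqrt(26) - 9*sqrt(n) (O(n) = -9*sqrt(n) - sqrt(33 - 7) = -9*sqrt(n) - sqrt(26) = -sqrt(26) - 9*sqrt(n))
P(77, y(-12, -10)) + O(108) = (-179*77 + 45*(-12)) + (-sqrt(26) - 54*sqrt(3)) = (-13783 - 540) + (-sqrt(26) - 54*sqrt(3)) = -14323 + (-sqrt(26) - 54*sqrt(3)) = -14323 - sqrt(26) - 54*sqrt(3)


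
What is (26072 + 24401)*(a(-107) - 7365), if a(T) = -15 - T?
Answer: -367090129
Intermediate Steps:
(26072 + 24401)*(a(-107) - 7365) = (26072 + 24401)*((-15 - 1*(-107)) - 7365) = 50473*((-15 + 107) - 7365) = 50473*(92 - 7365) = 50473*(-7273) = -367090129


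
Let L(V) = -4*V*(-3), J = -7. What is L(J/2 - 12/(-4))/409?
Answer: -6/409 ≈ -0.014670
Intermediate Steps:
L(V) = 12*V
L(J/2 - 12/(-4))/409 = (12*(-7/2 - 12/(-4)))/409 = (12*(-7*½ - 12*(-¼)))*(1/409) = (12*(-7/2 + 3))*(1/409) = (12*(-½))*(1/409) = -6*1/409 = -6/409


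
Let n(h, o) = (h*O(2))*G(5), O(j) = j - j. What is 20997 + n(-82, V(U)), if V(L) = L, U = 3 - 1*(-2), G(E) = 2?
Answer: 20997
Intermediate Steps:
O(j) = 0
U = 5 (U = 3 + 2 = 5)
n(h, o) = 0 (n(h, o) = (h*0)*2 = 0*2 = 0)
20997 + n(-82, V(U)) = 20997 + 0 = 20997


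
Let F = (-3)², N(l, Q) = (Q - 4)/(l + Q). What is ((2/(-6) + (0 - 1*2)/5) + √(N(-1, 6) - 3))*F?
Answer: -33/5 + 9*I*√65/5 ≈ -6.6 + 14.512*I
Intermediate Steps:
N(l, Q) = (-4 + Q)/(Q + l)
F = 9
((2/(-6) + (0 - 1*2)/5) + √(N(-1, 6) - 3))*F = ((2/(-6) + (0 - 1*2)/5) + √((-4 + 6)/(6 - 1) - 3))*9 = ((2*(-⅙) + (0 - 2)*(⅕)) + √(2/5 - 3))*9 = ((-⅓ - 2*⅕) + √((⅕)*2 - 3))*9 = ((-⅓ - ⅖) + √(⅖ - 3))*9 = (-11/15 + √(-13/5))*9 = (-11/15 + I*√65/5)*9 = -33/5 + 9*I*√65/5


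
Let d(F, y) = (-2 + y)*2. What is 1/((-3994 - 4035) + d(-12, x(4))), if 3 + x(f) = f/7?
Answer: -7/56265 ≈ -0.00012441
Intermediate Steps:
x(f) = -3 + f/7
d(F, y) = -4 + 2*y
1/((-3994 - 4035) + d(-12, x(4))) = 1/((-3994 - 4035) + (-4 + 2*(-3 + (1/7)*4))) = 1/(-8029 + (-4 + 2*(-3 + 4/7))) = 1/(-8029 + (-4 + 2*(-17/7))) = 1/(-8029 + (-4 - 34/7)) = 1/(-8029 - 62/7) = 1/(-56265/7) = -7/56265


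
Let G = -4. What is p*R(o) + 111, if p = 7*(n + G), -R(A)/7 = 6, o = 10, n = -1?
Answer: 1581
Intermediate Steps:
R(A) = -42 (R(A) = -7*6 = -42)
p = -35 (p = 7*(-1 - 4) = 7*(-5) = -35)
p*R(o) + 111 = -35*(-42) + 111 = 1470 + 111 = 1581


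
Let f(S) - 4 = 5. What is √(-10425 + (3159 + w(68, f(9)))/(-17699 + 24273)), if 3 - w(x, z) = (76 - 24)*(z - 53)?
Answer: 5*I*√4505063590/3287 ≈ 102.1*I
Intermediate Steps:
f(S) = 9 (f(S) = 4 + 5 = 9)
w(x, z) = 2759 - 52*z (w(x, z) = 3 - (76 - 24)*(z - 53) = 3 - 52*(-53 + z) = 3 - (-2756 + 52*z) = 3 + (2756 - 52*z) = 2759 - 52*z)
√(-10425 + (3159 + w(68, f(9)))/(-17699 + 24273)) = √(-10425 + (3159 + (2759 - 52*9))/(-17699 + 24273)) = √(-10425 + (3159 + (2759 - 468))/6574) = √(-10425 + (3159 + 2291)*(1/6574)) = √(-10425 + 5450*(1/6574)) = √(-10425 + 2725/3287) = √(-34264250/3287) = 5*I*√4505063590/3287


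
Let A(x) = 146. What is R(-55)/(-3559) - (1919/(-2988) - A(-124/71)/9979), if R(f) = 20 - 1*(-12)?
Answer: 68752240427/106119599868 ≈ 0.64787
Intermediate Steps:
R(f) = 32 (R(f) = 20 + 12 = 32)
R(-55)/(-3559) - (1919/(-2988) - A(-124/71)/9979) = 32/(-3559) - (1919/(-2988) - 1*146/9979) = 32*(-1/3559) - (1919*(-1/2988) - 146*1/9979) = -32/3559 - (-1919/2988 - 146/9979) = -32/3559 - 1*(-19585949/29817252) = -32/3559 + 19585949/29817252 = 68752240427/106119599868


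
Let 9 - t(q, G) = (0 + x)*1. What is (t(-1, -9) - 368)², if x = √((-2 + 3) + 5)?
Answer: (359 + √6)² ≈ 1.3065e+5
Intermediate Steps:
x = √6 (x = √(1 + 5) = √6 ≈ 2.4495)
t(q, G) = 9 - √6 (t(q, G) = 9 - (0 + √6) = 9 - √6)
(t(-1, -9) - 368)² = ((9 - √6) - 368)² = (-359 - √6)²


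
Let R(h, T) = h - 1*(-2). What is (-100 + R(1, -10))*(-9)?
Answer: 873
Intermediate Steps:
R(h, T) = 2 + h (R(h, T) = h + 2 = 2 + h)
(-100 + R(1, -10))*(-9) = (-100 + (2 + 1))*(-9) = (-100 + 3)*(-9) = -97*(-9) = 873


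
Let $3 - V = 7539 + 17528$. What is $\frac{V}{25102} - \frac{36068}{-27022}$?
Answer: $\frac{57024882}{169576561} \approx 0.33628$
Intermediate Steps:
$V = -25064$ ($V = 3 - \left(7539 + 17528\right) = 3 - 25067 = -25064$)
$\frac{V}{25102} - \frac{36068}{-27022} = - \frac{25064}{25102} - \frac{36068}{-27022} = \left(-25064\right) \frac{1}{25102} - - \frac{18034}{13511} = - \frac{12532}{12551} + \frac{18034}{13511} = \frac{57024882}{169576561}$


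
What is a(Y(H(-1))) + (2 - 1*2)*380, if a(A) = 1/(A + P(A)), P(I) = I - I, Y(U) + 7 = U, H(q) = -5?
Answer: -1/12 ≈ -0.083333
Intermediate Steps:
Y(U) = -7 + U
P(I) = 0
a(A) = 1/A (a(A) = 1/(A + 0) = 1/A)
a(Y(H(-1))) + (2 - 1*2)*380 = 1/(-7 - 5) + (2 - 1*2)*380 = 1/(-12) + (2 - 2)*380 = -1/12 + 0*380 = -1/12 + 0 = -1/12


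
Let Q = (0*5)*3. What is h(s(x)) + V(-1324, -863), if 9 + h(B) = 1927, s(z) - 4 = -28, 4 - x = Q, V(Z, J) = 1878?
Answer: 3796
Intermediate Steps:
Q = 0 (Q = 0*3 = 0)
x = 4 (x = 4 - 1*0 = 4 + 0 = 4)
s(z) = -24 (s(z) = 4 - 28 = -24)
h(B) = 1918 (h(B) = -9 + 1927 = 1918)
h(s(x)) + V(-1324, -863) = 1918 + 1878 = 3796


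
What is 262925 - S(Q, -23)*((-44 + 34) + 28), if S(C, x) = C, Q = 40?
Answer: 262205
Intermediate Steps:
262925 - S(Q, -23)*((-44 + 34) + 28) = 262925 - 40*((-44 + 34) + 28) = 262925 - 40*(-10 + 28) = 262925 - 40*18 = 262925 - 1*720 = 262925 - 720 = 262205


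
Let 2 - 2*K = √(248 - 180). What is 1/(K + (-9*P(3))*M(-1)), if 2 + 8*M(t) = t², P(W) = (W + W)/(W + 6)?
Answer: -28/223 - 16*√17/223 ≈ -0.42139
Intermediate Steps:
P(W) = 2*W/(6 + W) (P(W) = (2*W)/(6 + W) = 2*W/(6 + W))
M(t) = -¼ + t²/8
K = 1 - √17 (K = 1 - √(248 - 180)/2 = 1 - √17 ≈ -3.1231)
1/(K + (-9*P(3))*M(-1)) = 1/((1 - √17) + (-18*3/(6 + 3))*(-¼ + (⅛)*(-1)²)) = 1/((1 - √17) + (-18*3/9)*(-¼ + (⅛)*1)) = 1/((1 - √17) + (-18*3/9)*(-¼ + ⅛)) = 1/((1 - √17) - 9*⅔*(-⅛)) = 1/((1 - √17) - 6*(-⅛)) = 1/((1 - √17) + ¾) = 1/(7/4 - √17)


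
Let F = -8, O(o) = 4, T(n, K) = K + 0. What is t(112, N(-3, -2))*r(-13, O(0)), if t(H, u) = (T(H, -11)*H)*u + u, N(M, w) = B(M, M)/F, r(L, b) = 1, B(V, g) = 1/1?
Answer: 1231/8 ≈ 153.88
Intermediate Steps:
T(n, K) = K
B(V, g) = 1
N(M, w) = -1/8 (N(M, w) = 1/(-8) = 1*(-1/8) = -1/8)
t(H, u) = u - 11*H*u (t(H, u) = (-11*H)*u + u = -11*H*u + u = u - 11*H*u)
t(112, N(-3, -2))*r(-13, O(0)) = -(1 - 11*112)/8*1 = -(1 - 1232)/8*1 = -1/8*(-1231)*1 = (1231/8)*1 = 1231/8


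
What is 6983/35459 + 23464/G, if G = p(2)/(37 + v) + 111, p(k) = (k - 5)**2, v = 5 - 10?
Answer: 26649185695/126269499 ≈ 211.05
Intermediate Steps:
v = -5
p(k) = (-5 + k)**2
G = 3561/32 (G = (-5 + 2)**2/(37 - 5) + 111 = (-3)**2/32 + 111 = 9*(1/32) + 111 = 9/32 + 111 = 3561/32 ≈ 111.28)
6983/35459 + 23464/G = 6983/35459 + 23464/(3561/32) = 6983*(1/35459) + 23464*(32/3561) = 6983/35459 + 750848/3561 = 26649185695/126269499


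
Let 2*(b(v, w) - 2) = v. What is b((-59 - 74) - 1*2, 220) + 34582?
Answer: 69033/2 ≈ 34517.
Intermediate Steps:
b(v, w) = 2 + v/2
b((-59 - 74) - 1*2, 220) + 34582 = (2 + ((-59 - 74) - 1*2)/2) + 34582 = (2 + (-133 - 2)/2) + 34582 = (2 + (½)*(-135)) + 34582 = (2 - 135/2) + 34582 = -131/2 + 34582 = 69033/2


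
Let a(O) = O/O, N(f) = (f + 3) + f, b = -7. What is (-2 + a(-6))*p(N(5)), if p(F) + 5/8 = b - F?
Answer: 165/8 ≈ 20.625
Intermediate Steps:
N(f) = 3 + 2*f (N(f) = (3 + f) + f = 3 + 2*f)
p(F) = -61/8 - F (p(F) = -5/8 + (-7 - F) = -61/8 - F)
a(O) = 1
(-2 + a(-6))*p(N(5)) = (-2 + 1)*(-61/8 - (3 + 2*5)) = -(-61/8 - (3 + 10)) = -(-61/8 - 1*13) = -(-61/8 - 13) = -1*(-165/8) = 165/8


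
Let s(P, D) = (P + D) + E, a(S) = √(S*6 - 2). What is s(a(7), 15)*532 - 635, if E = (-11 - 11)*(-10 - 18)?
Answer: 335057 + 1064*√10 ≈ 3.3842e+5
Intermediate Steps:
E = 616 (E = -22*(-28) = 616)
a(S) = √(-2 + 6*S) (a(S) = √(6*S - 2) = √(-2 + 6*S))
s(P, D) = 616 + D + P (s(P, D) = (P + D) + 616 = (D + P) + 616 = 616 + D + P)
s(a(7), 15)*532 - 635 = (616 + 15 + √(-2 + 6*7))*532 - 635 = (616 + 15 + √(-2 + 42))*532 - 635 = (616 + 15 + √40)*532 - 635 = (616 + 15 + 2*√10)*532 - 635 = (631 + 2*√10)*532 - 635 = (335692 + 1064*√10) - 635 = 335057 + 1064*√10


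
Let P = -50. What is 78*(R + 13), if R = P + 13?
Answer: -1872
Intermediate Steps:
R = -37 (R = -50 + 13 = -37)
78*(R + 13) = 78*(-37 + 13) = 78*(-24) = -1872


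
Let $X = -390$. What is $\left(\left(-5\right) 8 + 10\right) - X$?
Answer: $360$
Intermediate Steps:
$\left(\left(-5\right) 8 + 10\right) - X = \left(\left(-5\right) 8 + 10\right) - -390 = \left(-40 + 10\right) + 390 = -30 + 390 = 360$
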